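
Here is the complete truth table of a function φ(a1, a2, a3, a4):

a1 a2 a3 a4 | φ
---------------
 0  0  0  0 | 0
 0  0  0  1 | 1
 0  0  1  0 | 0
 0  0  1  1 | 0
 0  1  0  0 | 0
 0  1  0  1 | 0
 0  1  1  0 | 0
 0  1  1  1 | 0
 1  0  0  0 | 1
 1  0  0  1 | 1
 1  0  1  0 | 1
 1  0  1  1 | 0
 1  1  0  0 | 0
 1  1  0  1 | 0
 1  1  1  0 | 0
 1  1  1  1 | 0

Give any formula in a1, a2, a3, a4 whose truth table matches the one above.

φ(a1, a2, a3, a4) = (((((not a1 and not a2) and not a3) and a4) or (((a1 and not a2) and not a3) and not a4)) or (((a1 and not a2) and not a3) and a4)) or (((a1 and not a2) and a3) and not a4)

The 1-rows are (0,0,0,1), (1,0,0,0), (1,0,0,1), (1,0,1,0). Each contributes one minterm — ¬a1·¬a2·¬a3·a4; a1·¬a2·¬a3·¬a4; a1·¬a2·¬a3·a4; a1·¬a2·a3·¬a4 — and their disjunction is a sum-of-products form of φ.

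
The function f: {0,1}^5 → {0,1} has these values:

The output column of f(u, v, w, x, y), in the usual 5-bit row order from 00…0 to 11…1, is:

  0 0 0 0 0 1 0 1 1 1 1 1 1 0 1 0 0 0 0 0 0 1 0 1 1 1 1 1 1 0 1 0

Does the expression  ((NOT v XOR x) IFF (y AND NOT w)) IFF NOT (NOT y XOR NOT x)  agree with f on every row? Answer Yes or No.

Yes

Evaluate ((NOT v XOR x) IFF (y AND NOT w)) IFF NOT (NOT y XOR NOT x) on each row and compare to f:
  u=0, v=0, w=0, x=0, y=0: formula gives 0, f = 0 ✓
  u=0, v=0, w=0, x=0, y=1: formula gives 0, f = 0 ✓
  u=0, v=0, w=0, x=1, y=0: formula gives 0, f = 0 ✓
  u=0, v=0, w=0, x=1, y=1: formula gives 0, f = 0 ✓
  … (the remaining 28 rows also agree.)
No disagreement on any input; they are logically equivalent.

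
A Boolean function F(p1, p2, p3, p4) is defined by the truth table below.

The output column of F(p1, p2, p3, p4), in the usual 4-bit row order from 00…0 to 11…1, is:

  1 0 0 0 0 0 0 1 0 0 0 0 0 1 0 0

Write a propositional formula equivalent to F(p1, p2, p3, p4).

The 1-rows are (0,0,0,0), (0,1,1,1), (1,1,0,1). Each contributes one minterm — ¬p1·¬p2·¬p3·¬p4; ¬p1·p2·p3·p4; p1·p2·¬p3·p4 — and their disjunction is a sum-of-products form of F.

F(p1, p2, p3, p4) = ((((not p1 and not p2) and not p3) and not p4) or (((not p1 and p2) and p3) and p4)) or (((p1 and p2) and not p3) and p4)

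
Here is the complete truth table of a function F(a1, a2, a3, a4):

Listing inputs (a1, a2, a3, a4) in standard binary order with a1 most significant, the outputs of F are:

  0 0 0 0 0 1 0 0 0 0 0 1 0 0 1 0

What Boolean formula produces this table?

F(a1, a2, a3, a4) = ((((not a1 and a2) and not a3) and a4) or (((a1 and not a2) and a3) and a4)) or (((a1 and a2) and a3) and not a4)

The 1-rows are (0,1,0,1), (1,0,1,1), (1,1,1,0). Each contributes one minterm — ¬a1·a2·¬a3·a4; a1·¬a2·a3·a4; a1·a2·a3·¬a4 — and their disjunction is a sum-of-products form of F.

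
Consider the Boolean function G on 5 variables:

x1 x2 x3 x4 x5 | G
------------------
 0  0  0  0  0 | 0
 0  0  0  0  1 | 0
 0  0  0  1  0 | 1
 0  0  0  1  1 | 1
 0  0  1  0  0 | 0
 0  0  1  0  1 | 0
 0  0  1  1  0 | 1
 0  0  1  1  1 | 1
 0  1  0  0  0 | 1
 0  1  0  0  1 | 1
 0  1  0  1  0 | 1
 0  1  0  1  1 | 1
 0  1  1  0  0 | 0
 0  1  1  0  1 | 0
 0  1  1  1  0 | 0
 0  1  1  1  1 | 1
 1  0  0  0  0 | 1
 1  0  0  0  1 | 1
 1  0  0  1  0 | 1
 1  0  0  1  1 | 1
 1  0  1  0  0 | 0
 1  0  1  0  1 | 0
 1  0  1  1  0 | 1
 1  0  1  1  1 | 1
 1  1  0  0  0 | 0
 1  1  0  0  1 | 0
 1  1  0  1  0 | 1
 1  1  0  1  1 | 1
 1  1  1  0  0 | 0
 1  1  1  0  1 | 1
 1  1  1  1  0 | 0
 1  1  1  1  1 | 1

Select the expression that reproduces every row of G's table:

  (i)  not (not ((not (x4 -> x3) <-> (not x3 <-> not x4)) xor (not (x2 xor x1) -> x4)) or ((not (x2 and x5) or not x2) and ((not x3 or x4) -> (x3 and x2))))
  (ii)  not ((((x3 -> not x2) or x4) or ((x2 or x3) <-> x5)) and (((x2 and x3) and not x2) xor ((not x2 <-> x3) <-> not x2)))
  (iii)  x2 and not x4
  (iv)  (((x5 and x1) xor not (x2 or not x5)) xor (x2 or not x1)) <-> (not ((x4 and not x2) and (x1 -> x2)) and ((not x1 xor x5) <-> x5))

(ii) disagrees with G on (0,0,0,0,0) (formula → 1, table → 0); rule it out.
(iii) disagrees with G on (0,0,0,1,0) (formula → 0, table → 1); rule it out.
(iv) disagrees with G on (0,0,0,0,1) (formula → 1, table → 0); rule it out.
(i) is the remaining candidate, and it agrees with G on all 32 inputs.

i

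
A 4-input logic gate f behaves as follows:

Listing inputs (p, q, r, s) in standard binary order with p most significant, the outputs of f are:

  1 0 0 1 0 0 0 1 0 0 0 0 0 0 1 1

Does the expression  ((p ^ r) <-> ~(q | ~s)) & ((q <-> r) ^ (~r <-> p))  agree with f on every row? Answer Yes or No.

No

Evaluate ((p ^ r) <-> ~(q | ~s)) & ((q <-> r) ^ (~r <-> p)) on each row and compare to f:
  p=0, q=0, r=0, s=0: formula gives 1, f = 1 ✓
  p=0, q=0, r=0, s=1: formula gives 0, f = 0 ✓
  p=0, q=0, r=1, s=0: formula gives 0, f = 0 ✓
  p=0, q=0, r=1, s=1: formula gives 1, f = 1 ✓
  …
  p=0, q=1, r=1, s=1: formula gives 0, but f = 1 ✗
Row (0,1,1,1) is a counterexample, so the formula is not equivalent to f.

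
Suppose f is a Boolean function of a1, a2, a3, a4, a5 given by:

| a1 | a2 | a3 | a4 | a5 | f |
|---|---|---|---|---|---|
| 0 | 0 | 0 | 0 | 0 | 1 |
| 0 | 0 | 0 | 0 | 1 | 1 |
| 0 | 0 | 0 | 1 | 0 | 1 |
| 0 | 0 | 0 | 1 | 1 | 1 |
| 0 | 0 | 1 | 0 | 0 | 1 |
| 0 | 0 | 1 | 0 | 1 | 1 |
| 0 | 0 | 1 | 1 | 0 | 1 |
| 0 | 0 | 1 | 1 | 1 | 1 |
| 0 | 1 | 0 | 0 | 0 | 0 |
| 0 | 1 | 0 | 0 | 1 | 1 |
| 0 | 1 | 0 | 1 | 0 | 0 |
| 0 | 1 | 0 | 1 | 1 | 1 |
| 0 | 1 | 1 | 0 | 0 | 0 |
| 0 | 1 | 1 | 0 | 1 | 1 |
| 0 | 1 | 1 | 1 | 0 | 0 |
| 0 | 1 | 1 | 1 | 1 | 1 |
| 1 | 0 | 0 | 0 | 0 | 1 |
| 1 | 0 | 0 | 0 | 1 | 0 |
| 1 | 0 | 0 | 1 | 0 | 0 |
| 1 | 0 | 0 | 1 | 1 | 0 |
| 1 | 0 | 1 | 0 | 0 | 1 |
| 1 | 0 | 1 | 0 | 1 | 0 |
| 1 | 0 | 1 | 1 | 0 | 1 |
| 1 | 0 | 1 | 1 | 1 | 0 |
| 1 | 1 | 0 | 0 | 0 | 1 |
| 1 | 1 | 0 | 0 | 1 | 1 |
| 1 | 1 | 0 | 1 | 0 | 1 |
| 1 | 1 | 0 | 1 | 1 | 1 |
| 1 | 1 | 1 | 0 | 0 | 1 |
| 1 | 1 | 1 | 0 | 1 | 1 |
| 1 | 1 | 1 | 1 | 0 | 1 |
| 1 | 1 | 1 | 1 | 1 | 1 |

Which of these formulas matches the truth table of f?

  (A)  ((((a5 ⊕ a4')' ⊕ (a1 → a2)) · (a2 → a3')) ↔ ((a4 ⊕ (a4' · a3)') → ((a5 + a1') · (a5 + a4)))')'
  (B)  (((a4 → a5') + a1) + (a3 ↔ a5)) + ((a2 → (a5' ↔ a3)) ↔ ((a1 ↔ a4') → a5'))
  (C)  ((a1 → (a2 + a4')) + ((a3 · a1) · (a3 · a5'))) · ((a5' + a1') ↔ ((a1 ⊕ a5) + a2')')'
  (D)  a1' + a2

(A) disagrees with f on (0,0,0,0,0) (formula → 0, table → 1); rule it out.
(B) disagrees with f on (0,0,0,1,1) (formula → 0, table → 1); rule it out.
(D) disagrees with f on (0,1,0,0,0) (formula → 1, table → 0); rule it out.
(C) is the remaining candidate, and it agrees with f on all 32 inputs.

C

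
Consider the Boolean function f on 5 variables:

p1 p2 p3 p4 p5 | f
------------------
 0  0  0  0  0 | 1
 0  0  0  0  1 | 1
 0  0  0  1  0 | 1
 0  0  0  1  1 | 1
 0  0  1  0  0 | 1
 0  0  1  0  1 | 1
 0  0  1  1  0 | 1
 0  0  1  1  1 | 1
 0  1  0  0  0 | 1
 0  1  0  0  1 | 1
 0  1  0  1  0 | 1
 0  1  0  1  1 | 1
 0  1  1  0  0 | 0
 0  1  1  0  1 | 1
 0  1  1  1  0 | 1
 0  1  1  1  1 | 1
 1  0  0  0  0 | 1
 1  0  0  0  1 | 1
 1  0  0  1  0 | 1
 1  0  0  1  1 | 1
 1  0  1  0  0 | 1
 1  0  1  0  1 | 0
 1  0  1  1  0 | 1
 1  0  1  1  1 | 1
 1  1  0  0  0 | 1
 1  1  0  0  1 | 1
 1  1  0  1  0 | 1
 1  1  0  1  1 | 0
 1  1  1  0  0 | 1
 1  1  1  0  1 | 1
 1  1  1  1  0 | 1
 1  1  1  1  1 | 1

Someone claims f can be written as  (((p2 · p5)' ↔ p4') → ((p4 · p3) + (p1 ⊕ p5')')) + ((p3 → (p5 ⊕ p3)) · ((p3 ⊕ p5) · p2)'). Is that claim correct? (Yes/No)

Yes

Check the formula against f row by row:
  p1=0, p2=0, p3=0, p4=0, p5=0: formula gives 1, f = 1 ✓
  p1=0, p2=0, p3=0, p4=0, p5=1: formula gives 1, f = 1 ✓
  p1=0, p2=0, p3=0, p4=1, p5=0: formula gives 1, f = 1 ✓
  p1=0, p2=0, p3=0, p4=1, p5=1: formula gives 1, f = 1 ✓
  … (the remaining 28 rows also agree.)
No disagreement on any input; they are logically equivalent.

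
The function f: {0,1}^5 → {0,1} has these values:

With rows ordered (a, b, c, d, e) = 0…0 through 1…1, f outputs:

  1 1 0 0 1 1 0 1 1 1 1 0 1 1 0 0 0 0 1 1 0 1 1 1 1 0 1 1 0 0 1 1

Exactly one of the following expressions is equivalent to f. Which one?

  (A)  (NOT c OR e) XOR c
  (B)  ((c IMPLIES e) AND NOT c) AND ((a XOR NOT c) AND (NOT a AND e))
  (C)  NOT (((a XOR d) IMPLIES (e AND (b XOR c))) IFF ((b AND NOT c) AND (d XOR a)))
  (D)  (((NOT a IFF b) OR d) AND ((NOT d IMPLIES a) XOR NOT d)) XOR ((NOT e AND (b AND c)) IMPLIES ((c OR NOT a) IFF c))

C

(A) disagrees with f on (0,0,0,1,0) (formula → 1, table → 0); rule it out.
(B) disagrees with f on (0,0,0,0,0) (formula → 0, table → 1); rule it out.
(D) disagrees with f on (0,0,1,1,1) (formula → 0, table → 1); rule it out.
That leaves (C). Evaluating it on every row reproduces the table of f exactly.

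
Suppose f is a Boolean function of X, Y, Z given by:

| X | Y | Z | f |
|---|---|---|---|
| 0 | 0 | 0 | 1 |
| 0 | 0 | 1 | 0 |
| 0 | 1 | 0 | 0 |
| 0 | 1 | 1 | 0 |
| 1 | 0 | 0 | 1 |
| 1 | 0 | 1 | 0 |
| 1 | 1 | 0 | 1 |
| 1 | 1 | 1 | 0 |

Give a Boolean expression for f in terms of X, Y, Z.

The 1-rows are (0,0,0), (1,0,0), (1,1,0). Each contributes one minterm — ¬X·¬Y·¬Z; X·¬Y·¬Z; X·Y·¬Z — and their disjunction is a sum-of-products form of f.

f(X, Y, Z) = (((not X and not Y) and not Z) or ((X and not Y) and not Z)) or ((X and Y) and not Z)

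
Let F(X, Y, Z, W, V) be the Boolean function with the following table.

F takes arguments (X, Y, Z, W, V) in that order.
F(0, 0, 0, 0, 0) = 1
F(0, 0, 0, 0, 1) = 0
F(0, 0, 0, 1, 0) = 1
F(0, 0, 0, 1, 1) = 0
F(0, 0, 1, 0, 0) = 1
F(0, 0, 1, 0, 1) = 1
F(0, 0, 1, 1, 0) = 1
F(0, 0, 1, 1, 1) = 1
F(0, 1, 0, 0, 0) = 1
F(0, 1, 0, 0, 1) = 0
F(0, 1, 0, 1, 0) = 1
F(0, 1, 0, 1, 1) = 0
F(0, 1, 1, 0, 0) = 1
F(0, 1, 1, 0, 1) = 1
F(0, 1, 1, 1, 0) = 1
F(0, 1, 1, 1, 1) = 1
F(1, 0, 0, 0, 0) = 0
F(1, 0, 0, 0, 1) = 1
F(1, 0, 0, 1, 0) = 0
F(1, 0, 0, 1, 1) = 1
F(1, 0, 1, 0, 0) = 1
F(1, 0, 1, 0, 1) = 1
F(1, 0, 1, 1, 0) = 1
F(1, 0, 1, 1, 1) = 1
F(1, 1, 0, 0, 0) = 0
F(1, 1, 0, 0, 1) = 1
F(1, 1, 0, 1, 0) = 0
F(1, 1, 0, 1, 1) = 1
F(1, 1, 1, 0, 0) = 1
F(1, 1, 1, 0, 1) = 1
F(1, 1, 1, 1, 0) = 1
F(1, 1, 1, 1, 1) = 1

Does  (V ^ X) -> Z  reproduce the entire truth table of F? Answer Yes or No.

Yes

Test each input against both F and the formula:
  X=0, Y=0, Z=0, W=0, V=0: formula gives 1, F = 1 ✓
  X=0, Y=0, Z=0, W=0, V=1: formula gives 0, F = 0 ✓
  X=0, Y=0, Z=0, W=1, V=0: formula gives 1, F = 1 ✓
  X=0, Y=0, Z=0, W=1, V=1: formula gives 0, F = 0 ✓
  …and likewise for the remaining 28 rows.
Every row agrees, so the formula is equivalent.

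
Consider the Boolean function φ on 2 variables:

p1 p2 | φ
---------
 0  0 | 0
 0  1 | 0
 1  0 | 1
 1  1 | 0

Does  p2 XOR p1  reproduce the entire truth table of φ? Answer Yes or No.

No

Evaluate p2 XOR p1 on each row and compare to φ:
  p1=0, p2=0: formula gives 0, φ = 0 ✓
  p1=0, p2=1: formula gives 1, but φ = 0 ✗
Since they disagree at (0,1), the expression is not a correct formula for φ.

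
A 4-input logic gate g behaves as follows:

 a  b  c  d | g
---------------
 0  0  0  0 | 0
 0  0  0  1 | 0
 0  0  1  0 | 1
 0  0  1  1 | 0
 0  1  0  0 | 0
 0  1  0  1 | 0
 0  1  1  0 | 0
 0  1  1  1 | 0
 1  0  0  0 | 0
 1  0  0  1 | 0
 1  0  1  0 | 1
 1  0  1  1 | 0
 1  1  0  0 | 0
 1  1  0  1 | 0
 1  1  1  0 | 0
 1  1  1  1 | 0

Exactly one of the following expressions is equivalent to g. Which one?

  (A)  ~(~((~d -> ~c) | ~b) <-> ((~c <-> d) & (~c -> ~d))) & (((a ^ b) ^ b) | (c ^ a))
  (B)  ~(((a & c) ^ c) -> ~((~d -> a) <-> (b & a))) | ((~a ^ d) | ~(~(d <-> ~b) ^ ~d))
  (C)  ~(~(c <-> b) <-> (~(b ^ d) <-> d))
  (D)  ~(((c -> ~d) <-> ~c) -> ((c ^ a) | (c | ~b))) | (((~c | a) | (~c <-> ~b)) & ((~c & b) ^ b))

(B) fails at (0,0,0,0): the formula yields 1, g is 0.
(C) fails at (0,0,1,1): the formula yields 1, g is 0.
(D) fails at (0,0,1,0): the formula yields 0, g is 1.
(A) is the remaining candidate, and it agrees with g on all 16 inputs.

A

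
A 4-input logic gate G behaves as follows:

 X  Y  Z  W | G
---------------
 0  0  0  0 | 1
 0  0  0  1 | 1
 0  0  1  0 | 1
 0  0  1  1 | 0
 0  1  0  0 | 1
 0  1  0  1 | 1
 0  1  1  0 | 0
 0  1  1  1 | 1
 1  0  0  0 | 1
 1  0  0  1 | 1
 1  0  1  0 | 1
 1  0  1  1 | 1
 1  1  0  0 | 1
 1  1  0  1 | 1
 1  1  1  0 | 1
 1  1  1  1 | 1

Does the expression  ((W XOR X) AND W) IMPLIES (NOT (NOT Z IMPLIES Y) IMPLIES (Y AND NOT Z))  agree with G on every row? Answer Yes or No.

No

Evaluate ((W XOR X) AND W) IMPLIES (NOT (NOT Z IMPLIES Y) IMPLIES (Y AND NOT Z)) on each row and compare to G:
  X=0, Y=0, Z=0, W=0: formula gives 1, G = 1 ✓
  X=0, Y=0, Z=0, W=1: formula gives 0, but G = 1 ✗
Row (0,0,0,1) is a counterexample, so the formula is not equivalent to G.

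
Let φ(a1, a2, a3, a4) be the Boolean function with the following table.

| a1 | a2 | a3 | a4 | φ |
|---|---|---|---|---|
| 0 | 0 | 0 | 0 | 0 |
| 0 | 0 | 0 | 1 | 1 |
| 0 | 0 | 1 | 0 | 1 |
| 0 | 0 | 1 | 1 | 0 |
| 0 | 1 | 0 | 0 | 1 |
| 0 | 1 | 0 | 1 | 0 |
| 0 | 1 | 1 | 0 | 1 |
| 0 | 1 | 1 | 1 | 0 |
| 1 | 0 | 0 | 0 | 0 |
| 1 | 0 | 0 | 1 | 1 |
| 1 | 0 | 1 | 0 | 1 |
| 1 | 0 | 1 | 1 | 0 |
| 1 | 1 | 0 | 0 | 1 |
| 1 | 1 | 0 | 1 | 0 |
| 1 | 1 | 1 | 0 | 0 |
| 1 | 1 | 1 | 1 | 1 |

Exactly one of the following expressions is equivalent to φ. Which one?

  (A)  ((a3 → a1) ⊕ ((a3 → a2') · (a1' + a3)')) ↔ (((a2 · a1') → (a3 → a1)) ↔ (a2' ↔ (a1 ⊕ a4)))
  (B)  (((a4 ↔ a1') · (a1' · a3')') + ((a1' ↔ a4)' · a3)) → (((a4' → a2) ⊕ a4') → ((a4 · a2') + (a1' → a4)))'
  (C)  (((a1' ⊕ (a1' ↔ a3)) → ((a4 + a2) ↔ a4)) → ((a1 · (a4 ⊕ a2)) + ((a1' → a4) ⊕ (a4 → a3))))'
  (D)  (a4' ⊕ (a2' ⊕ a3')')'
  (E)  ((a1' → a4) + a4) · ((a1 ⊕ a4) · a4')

(B) fails at (0,0,0,0): the formula yields 1, φ is 0.
(C) fails at (0,0,0,1): the formula yields 0, φ is 1.
(D) fails at (0,0,0,0): the formula yields 1, φ is 0.
(E) fails at (0,0,0,1): the formula yields 0, φ is 1.
That leaves (A). Evaluating it on every row reproduces the table of φ exactly.

A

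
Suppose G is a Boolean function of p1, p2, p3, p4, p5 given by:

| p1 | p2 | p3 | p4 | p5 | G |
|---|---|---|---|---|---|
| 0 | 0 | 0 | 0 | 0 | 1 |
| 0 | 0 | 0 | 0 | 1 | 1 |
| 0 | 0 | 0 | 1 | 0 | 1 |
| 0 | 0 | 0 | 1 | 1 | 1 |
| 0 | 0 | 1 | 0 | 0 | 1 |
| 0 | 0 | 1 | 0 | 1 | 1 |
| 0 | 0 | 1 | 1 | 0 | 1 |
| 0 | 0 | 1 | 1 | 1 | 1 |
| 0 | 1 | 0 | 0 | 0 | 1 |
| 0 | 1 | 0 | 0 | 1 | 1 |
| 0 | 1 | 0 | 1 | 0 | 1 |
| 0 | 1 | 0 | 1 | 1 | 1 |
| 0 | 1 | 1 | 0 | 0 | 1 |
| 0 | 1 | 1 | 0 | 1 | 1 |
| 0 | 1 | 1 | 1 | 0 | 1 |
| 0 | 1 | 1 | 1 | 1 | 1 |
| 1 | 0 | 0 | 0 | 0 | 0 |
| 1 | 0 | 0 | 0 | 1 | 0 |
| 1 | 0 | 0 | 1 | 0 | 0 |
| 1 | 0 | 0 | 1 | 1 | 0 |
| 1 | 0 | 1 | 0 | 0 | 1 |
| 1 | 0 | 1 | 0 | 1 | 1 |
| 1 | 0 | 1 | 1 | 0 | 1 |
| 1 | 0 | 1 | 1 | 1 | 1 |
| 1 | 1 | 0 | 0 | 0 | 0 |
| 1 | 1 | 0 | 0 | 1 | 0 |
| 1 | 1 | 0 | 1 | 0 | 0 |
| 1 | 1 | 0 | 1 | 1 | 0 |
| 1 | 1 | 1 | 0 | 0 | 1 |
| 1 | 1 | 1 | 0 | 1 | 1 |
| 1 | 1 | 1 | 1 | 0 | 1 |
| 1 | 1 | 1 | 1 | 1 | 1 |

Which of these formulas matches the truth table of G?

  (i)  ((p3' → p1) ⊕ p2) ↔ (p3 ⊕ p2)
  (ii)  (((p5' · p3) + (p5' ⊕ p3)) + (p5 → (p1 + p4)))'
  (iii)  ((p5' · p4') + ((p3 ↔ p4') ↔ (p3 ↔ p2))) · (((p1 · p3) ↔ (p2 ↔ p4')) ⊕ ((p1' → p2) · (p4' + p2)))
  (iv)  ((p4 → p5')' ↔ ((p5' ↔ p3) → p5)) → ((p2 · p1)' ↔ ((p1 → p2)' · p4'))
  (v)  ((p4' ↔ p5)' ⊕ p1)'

i

(ii) disagrees with G on (0,0,0,0,0) (formula → 0, table → 1); rule it out.
(iii) disagrees with G on (0,0,0,0,1) (formula → 0, table → 1); rule it out.
(iv) disagrees with G on (0,0,0,1,1) (formula → 0, table → 1); rule it out.
(v) disagrees with G on (0,0,0,0,0) (formula → 0, table → 1); rule it out.
(i) is the remaining candidate, and it agrees with G on all 32 inputs.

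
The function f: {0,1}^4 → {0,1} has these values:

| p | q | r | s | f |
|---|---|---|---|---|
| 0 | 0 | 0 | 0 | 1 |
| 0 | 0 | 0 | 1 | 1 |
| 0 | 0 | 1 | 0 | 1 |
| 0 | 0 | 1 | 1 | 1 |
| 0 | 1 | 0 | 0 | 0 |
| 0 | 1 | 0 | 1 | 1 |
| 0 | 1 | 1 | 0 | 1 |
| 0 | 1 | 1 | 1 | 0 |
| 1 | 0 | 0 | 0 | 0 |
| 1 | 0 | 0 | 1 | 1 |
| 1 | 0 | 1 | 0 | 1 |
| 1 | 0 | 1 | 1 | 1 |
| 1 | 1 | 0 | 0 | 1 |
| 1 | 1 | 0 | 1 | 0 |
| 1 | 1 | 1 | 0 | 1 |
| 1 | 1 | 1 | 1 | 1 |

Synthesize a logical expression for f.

f(p, q, r, s) = ¬((((((¬p ∧ q) ∧ ¬r) ∧ ¬s) ∨ (((¬p ∧ q) ∧ r) ∧ s)) ∨ (((p ∧ ¬q) ∧ ¬r) ∧ ¬s)) ∨ (((p ∧ q) ∧ ¬r) ∧ s))

f is 0 on only 4 rows — (0,1,0,0), (0,1,1,1), (1,0,0,0), (1,1,0,1). Writing each as a minterm (¬p·q·¬r·¬s, ¬p·q·r·s, p·¬q·¬r·¬s, p·q·¬r·s) and OR-ing them characterizes exactly where f=0, so f is the negation of that disjunction.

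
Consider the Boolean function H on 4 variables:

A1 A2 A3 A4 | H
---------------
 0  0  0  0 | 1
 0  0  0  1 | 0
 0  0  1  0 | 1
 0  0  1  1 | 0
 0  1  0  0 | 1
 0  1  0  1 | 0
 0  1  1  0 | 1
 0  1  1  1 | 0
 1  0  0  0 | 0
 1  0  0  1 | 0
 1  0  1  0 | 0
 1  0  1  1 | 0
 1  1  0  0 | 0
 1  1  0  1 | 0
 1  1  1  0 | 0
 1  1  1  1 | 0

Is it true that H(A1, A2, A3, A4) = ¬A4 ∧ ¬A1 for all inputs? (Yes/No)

Check the formula against H row by row:
  A1=0, A2=0, A3=0, A4=0: formula gives 1, H = 1 ✓
  A1=0, A2=0, A3=0, A4=1: formula gives 0, H = 0 ✓
  A1=0, A2=0, A3=1, A4=0: formula gives 1, H = 1 ✓
  A1=0, A2=0, A3=1, A4=1: formula gives 0, H = 0 ✓
  …and likewise for the remaining 12 rows.
All 16 rows match — the expression computes H exactly.

Yes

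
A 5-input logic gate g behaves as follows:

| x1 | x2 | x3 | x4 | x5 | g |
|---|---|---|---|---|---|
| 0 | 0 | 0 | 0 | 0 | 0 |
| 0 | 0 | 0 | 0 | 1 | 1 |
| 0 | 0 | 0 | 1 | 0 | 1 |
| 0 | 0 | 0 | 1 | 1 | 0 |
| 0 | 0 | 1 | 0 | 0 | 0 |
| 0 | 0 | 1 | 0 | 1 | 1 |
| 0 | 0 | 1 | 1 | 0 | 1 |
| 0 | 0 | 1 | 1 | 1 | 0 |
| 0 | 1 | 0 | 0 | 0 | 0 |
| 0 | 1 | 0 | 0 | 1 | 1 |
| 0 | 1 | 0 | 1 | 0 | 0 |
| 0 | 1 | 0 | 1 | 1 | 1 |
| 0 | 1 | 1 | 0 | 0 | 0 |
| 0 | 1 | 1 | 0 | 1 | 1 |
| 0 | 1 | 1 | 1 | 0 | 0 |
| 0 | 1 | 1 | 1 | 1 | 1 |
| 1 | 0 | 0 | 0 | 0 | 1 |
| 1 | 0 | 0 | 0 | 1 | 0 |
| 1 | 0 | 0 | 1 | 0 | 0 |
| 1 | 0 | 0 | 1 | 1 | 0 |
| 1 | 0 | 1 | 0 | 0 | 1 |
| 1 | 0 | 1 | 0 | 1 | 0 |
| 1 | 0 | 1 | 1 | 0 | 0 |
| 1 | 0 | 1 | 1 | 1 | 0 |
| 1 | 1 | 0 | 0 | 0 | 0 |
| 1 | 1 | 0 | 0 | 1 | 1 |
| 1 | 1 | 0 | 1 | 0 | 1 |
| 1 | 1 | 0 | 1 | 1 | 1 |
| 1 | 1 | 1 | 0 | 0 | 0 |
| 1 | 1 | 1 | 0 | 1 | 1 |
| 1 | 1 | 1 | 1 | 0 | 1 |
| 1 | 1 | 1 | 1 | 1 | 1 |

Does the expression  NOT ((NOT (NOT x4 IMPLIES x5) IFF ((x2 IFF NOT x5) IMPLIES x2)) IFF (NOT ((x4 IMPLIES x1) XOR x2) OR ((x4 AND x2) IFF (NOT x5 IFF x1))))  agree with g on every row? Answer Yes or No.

Yes

Check the formula against g row by row:
  x1=0, x2=0, x3=0, x4=0, x5=0: formula gives 0, g = 0 ✓
  x1=0, x2=0, x3=0, x4=0, x5=1: formula gives 1, g = 1 ✓
  x1=0, x2=0, x3=0, x4=1, x5=0: formula gives 1, g = 1 ✓
  x1=0, x2=0, x3=0, x4=1, x5=1: formula gives 0, g = 0 ✓
  …and likewise for the remaining 28 rows.
No disagreement on any input; they are logically equivalent.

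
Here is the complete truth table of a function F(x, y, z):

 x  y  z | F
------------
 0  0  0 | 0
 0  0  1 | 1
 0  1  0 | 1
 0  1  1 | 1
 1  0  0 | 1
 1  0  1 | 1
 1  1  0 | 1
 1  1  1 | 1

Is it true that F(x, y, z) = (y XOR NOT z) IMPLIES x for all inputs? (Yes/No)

Test each input against both F and the formula:
  x=0, y=0, z=0: formula gives 0, F = 0 ✓
  x=0, y=0, z=1: formula gives 1, F = 1 ✓
  x=0, y=1, z=0: formula gives 1, F = 1 ✓
  x=0, y=1, z=1: formula gives 0, but F = 1 ✗
Since they disagree at (0,1,1), the expression is not a correct formula for F.

No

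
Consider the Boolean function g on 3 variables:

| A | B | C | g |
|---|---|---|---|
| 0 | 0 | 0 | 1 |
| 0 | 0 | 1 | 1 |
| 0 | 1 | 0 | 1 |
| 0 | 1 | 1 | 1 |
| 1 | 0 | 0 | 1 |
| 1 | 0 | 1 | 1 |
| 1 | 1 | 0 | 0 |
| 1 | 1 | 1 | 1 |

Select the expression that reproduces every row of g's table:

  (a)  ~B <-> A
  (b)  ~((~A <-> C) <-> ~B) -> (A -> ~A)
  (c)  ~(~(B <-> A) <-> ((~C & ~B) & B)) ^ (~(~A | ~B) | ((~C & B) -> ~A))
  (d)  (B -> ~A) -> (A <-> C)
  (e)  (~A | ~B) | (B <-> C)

e

(a) fails at (0,0,0): the formula yields 0, g is 1.
(b) fails at (1,0,1): the formula yields 0, g is 1.
(c) fails at (0,1,0): the formula yields 0, g is 1.
(d) fails at (0,0,1): the formula yields 0, g is 1.
(e) is the remaining candidate, and it agrees with g on all 8 inputs.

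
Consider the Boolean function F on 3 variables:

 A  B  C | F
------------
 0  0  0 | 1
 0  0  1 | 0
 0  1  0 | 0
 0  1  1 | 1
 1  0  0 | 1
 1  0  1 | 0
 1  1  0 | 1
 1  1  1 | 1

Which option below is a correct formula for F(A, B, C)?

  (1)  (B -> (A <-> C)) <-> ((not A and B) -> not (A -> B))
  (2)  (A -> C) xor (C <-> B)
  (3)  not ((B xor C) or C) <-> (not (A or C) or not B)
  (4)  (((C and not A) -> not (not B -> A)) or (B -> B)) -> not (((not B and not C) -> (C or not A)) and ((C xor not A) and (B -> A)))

(1): at (0,0,1) it gives 1, but F = 0 — eliminated.
(2): at (0,0,0) it gives 0, but F = 1 — eliminated.
(4): at (0,0,0) it gives 0, but F = 1 — eliminated.
That leaves (3). Evaluating it on every row reproduces the table of F exactly.

3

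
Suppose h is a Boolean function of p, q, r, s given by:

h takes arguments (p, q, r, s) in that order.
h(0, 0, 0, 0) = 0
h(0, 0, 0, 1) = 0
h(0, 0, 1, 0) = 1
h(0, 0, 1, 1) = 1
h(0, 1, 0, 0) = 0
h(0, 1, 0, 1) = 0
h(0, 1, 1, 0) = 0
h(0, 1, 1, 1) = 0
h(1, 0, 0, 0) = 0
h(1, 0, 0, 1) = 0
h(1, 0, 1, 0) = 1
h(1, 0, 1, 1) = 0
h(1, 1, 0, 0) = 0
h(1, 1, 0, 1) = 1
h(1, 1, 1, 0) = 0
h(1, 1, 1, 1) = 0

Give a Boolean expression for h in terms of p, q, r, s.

h(p, q, r, s) = (((((¬p ∧ ¬q) ∧ r) ∧ ¬s) ∨ (((¬p ∧ ¬q) ∧ r) ∧ s)) ∨ (((p ∧ ¬q) ∧ r) ∧ ¬s)) ∨ (((p ∧ q) ∧ ¬r) ∧ s)

The 1-rows are (0,0,1,0), (0,0,1,1), (1,0,1,0), (1,1,0,1). Each contributes one minterm — ¬p·¬q·r·¬s; ¬p·¬q·r·s; p·¬q·r·¬s; p·q·¬r·s — and their disjunction is a sum-of-products form of h.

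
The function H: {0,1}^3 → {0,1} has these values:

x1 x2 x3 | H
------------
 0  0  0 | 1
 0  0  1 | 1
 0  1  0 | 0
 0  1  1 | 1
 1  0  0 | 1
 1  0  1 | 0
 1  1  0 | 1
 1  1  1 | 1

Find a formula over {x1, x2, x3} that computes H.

There are just 2 zero rows: (0,1,0), (1,0,1). Their minterms are ¬x1·x2·¬x3, x1·¬x2·x3; the OR of those covers precisely the 0-outputs, and negating it yields H.

H(x1, x2, x3) = ¬(((¬x1 ∧ x2) ∧ ¬x3) ∨ ((x1 ∧ ¬x2) ∧ x3))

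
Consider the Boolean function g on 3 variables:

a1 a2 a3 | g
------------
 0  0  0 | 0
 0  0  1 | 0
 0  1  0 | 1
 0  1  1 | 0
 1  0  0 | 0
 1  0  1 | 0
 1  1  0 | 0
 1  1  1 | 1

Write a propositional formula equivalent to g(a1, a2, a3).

g(a1, a2, a3) = ((NOT a1 AND a2) AND NOT a3) OR ((a1 AND a2) AND a3)

g=1 on 2 inputs: (0,1,0), (1,1,1). Reading each as a conjunction of literals (¬a1·a2·¬a3, a1·a2·a3) and taking the OR gives the canonical DNF.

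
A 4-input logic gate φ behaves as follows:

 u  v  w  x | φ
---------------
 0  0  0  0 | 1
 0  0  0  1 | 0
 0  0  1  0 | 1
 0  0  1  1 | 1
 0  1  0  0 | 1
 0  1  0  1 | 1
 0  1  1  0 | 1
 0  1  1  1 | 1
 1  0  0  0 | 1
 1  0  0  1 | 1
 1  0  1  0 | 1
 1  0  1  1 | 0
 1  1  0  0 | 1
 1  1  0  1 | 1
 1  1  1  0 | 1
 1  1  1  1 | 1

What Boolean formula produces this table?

The 0-rows are (0,0,0,1), (1,0,1,1). Take each as a conjunction (¬u·¬v·¬w·x, u·¬v·w·x), form their disjunction, and complement — that gives a formula that is 1 everywhere φ is.

φ(u, v, w, x) = not ((((not u and not v) and not w) and x) or (((u and not v) and w) and x))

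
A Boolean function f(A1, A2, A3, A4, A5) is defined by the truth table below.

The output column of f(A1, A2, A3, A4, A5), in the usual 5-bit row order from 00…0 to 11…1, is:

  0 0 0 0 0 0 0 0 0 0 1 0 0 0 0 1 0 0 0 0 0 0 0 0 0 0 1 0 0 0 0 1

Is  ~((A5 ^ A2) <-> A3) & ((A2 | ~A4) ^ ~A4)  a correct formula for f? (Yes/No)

Yes

Check the formula against f row by row:
  A1=0, A2=0, A3=0, A4=0, A5=0: formula gives 0, f = 0 ✓
  A1=0, A2=0, A3=0, A4=0, A5=1: formula gives 0, f = 0 ✓
  A1=0, A2=0, A3=0, A4=1, A5=0: formula gives 0, f = 0 ✓
  A1=0, A2=0, A3=0, A4=1, A5=1: formula gives 0, f = 0 ✓
  … (the remaining 28 rows also agree.)
Every row agrees, so the formula is equivalent.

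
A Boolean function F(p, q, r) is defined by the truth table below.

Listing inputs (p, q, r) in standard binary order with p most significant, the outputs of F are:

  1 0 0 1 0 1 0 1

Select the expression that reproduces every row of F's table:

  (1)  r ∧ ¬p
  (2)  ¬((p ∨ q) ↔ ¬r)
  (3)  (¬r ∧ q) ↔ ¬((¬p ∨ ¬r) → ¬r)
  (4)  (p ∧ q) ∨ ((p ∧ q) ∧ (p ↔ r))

(1) fails at (0,0,0): the formula yields 0, F is 1.
(3) fails at (0,1,1): the formula yields 0, F is 1.
(4) fails at (0,0,0): the formula yields 0, F is 1.
Only (2) survives; checking it on all 8 rows confirms it matches F.

2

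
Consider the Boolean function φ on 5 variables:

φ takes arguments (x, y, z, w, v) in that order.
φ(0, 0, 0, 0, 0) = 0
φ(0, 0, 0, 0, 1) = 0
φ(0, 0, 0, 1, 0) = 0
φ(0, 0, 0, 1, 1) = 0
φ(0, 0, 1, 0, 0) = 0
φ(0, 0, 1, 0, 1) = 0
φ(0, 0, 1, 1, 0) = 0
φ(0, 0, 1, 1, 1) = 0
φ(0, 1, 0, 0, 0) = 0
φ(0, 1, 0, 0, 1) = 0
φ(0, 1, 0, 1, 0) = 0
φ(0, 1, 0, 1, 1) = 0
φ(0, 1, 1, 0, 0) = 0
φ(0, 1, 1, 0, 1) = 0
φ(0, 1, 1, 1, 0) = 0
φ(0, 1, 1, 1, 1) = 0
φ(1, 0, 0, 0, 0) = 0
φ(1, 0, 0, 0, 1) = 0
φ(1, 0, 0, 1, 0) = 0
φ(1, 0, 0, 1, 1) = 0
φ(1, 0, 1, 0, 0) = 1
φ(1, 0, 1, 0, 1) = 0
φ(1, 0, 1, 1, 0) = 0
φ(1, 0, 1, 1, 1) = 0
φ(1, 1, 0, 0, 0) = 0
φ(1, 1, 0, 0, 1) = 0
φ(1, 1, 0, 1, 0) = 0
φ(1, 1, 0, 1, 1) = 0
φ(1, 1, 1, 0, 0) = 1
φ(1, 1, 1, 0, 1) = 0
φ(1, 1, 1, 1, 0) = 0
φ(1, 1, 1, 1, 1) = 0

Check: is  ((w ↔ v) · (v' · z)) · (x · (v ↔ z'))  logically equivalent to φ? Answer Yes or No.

Evaluate ((w ↔ v) · (v' · z)) · (x · (v ↔ z')) on each row and compare to φ:
  x=0, y=0, z=0, w=0, v=0: formula gives 0, φ = 0 ✓
  x=0, y=0, z=0, w=0, v=1: formula gives 0, φ = 0 ✓
  x=0, y=0, z=0, w=1, v=0: formula gives 0, φ = 0 ✓
  x=0, y=0, z=0, w=1, v=1: formula gives 0, φ = 0 ✓
  …and likewise for the remaining 28 rows.
All 32 rows match — the expression computes φ exactly.

Yes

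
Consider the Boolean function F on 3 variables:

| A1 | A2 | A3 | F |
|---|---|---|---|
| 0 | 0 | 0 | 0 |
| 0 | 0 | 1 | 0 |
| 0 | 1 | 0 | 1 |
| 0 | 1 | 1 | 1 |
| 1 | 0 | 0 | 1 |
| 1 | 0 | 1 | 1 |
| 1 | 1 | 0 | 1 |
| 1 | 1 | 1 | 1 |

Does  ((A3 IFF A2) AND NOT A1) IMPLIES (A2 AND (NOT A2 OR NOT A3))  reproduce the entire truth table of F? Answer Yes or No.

No

Check the formula against F row by row:
  A1=0, A2=0, A3=0: formula gives 0, F = 0 ✓
  A1=0, A2=0, A3=1: formula gives 1, but F = 0 ✗
Row (0,0,1) is a counterexample, so the formula is not equivalent to F.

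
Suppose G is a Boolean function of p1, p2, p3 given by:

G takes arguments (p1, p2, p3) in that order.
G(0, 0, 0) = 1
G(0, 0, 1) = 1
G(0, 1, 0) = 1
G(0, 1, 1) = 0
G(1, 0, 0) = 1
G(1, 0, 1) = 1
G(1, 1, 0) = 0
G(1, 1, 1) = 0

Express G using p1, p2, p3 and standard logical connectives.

G(p1, p2, p3) = ¬((((¬p1 ∧ p2) ∧ p3) ∨ ((p1 ∧ p2) ∧ ¬p3)) ∨ ((p1 ∧ p2) ∧ p3))

G is 0 on only 3 rows — (0,1,1), (1,1,0), (1,1,1). Writing each as a minterm (¬p1·p2·p3, p1·p2·¬p3, p1·p2·p3) and OR-ing them characterizes exactly where G=0, so G is the negation of that disjunction.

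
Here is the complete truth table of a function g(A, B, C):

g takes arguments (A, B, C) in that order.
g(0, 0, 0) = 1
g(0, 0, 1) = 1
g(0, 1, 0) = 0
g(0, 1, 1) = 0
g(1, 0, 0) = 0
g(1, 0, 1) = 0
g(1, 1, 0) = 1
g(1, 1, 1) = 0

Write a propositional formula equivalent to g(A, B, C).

g(A, B, C) = (((¬A ∧ ¬B) ∧ ¬C) ∨ ((¬A ∧ ¬B) ∧ C)) ∨ ((A ∧ B) ∧ ¬C)

Collect the rows where g=1 — (0,0,0), (0,0,1), (1,1,0) — and write one minterm per row: ¬A·¬B·¬C, ¬A·¬B·C, A·B·¬C. Their union (logical OR) reproduces the table exactly.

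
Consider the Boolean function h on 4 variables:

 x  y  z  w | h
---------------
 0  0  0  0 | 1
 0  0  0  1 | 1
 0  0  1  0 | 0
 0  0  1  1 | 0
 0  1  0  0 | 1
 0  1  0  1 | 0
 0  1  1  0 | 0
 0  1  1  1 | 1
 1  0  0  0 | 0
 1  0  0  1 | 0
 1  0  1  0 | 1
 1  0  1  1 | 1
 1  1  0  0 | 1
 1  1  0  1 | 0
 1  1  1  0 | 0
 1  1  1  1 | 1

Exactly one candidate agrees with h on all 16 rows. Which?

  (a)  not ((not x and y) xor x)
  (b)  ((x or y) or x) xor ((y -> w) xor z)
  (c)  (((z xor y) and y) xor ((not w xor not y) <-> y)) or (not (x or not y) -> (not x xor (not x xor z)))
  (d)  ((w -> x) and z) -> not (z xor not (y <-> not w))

b

(a): at (0,0,1,0) it gives 1, but h = 0 — eliminated.
(c): at (0,0,1,0) it gives 1, but h = 0 — eliminated.
(d): at (0,0,1,0) it gives 1, but h = 0 — eliminated.
Only (b) survives; checking it on all 16 rows confirms it matches h.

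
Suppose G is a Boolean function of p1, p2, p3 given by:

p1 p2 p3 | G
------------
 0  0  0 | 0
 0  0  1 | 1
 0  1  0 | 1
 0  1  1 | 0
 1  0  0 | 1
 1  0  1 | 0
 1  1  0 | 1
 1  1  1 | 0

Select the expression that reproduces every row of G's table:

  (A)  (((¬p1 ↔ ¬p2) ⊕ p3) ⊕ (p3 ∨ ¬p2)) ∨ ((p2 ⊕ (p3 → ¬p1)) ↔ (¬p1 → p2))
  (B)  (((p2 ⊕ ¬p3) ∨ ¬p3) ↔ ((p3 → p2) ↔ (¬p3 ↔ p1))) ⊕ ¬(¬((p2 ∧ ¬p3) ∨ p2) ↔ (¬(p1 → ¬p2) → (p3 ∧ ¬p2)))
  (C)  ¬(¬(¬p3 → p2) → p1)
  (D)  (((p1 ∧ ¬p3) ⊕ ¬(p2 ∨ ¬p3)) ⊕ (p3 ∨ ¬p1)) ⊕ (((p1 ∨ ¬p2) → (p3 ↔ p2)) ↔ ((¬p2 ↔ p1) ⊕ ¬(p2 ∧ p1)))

(A) fails at (0,1,0): the formula yields 0, G is 1.
(C) fails at (0,0,0): the formula yields 1, G is 0.
(D) fails at (0,0,1): the formula yields 0, G is 1.
Only (B) survives; checking it on all 8 rows confirms it matches G.

B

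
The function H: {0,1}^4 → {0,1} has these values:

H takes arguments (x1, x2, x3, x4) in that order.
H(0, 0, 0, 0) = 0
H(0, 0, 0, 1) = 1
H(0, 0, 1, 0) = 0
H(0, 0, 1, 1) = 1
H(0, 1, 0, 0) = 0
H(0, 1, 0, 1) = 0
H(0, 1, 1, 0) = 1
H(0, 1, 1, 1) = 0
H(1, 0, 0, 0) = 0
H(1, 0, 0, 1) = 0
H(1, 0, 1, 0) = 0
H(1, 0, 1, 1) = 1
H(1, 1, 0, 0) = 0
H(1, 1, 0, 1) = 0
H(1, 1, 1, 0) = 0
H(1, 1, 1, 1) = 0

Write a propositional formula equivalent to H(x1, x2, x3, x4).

H(x1, x2, x3, x4) = (((((NOT x1 AND NOT x2) AND NOT x3) AND x4) OR (((NOT x1 AND NOT x2) AND x3) AND x4)) OR (((NOT x1 AND x2) AND x3) AND NOT x4)) OR (((x1 AND NOT x2) AND x3) AND x4)

Collect the rows where H=1 — (0,0,0,1), (0,0,1,1), (0,1,1,0), (1,0,1,1) — and write one minterm per row: ¬x1·¬x2·¬x3·x4, ¬x1·¬x2·x3·x4, ¬x1·x2·x3·¬x4, x1·¬x2·x3·x4. Their union (logical OR) reproduces the table exactly.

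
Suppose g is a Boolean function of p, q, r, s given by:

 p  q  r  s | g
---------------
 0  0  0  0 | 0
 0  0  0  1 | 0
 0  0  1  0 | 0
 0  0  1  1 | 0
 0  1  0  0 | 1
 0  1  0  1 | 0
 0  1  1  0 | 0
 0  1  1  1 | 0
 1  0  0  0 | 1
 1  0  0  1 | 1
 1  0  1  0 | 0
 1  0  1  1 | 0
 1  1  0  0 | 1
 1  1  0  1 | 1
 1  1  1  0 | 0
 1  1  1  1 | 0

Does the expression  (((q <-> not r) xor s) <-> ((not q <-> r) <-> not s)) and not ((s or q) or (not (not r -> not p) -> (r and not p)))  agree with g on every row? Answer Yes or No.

Test each input against both g and the formula:
  p=0, q=0, r=0, s=0: formula gives 0, g = 0 ✓
  p=0, q=0, r=0, s=1: formula gives 0, g = 0 ✓
  p=0, q=0, r=1, s=0: formula gives 0, g = 0 ✓
  p=0, q=0, r=1, s=1: formula gives 0, g = 0 ✓
  p=0, q=1, r=0, s=0: formula gives 0, but g = 1 ✗
Since they disagree at (0,1,0,0), the expression is not a correct formula for g.

No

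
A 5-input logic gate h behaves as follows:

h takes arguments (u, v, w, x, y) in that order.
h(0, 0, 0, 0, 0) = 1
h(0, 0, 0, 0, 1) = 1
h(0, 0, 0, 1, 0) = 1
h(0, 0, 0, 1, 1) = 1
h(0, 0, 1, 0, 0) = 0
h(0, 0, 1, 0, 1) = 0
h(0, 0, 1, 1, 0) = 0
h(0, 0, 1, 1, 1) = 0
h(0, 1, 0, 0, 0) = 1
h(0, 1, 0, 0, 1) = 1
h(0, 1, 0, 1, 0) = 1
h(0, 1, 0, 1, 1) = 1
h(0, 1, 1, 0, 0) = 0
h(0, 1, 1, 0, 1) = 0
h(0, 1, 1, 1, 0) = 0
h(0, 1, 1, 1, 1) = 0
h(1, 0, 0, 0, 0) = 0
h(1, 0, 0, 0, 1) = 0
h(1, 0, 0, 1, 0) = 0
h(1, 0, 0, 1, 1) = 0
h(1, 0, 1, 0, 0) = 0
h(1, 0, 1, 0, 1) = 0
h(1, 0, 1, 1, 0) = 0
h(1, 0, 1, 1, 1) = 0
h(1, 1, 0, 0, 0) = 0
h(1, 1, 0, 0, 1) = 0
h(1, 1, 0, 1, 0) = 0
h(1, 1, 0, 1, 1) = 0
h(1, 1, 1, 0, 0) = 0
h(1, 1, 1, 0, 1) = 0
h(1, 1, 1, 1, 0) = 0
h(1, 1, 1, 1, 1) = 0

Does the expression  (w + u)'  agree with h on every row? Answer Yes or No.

Yes

Evaluate (w + u)' on each row and compare to h:
  u=0, v=0, w=0, x=0, y=0: formula gives 1, h = 1 ✓
  u=0, v=0, w=0, x=0, y=1: formula gives 1, h = 1 ✓
  u=0, v=0, w=0, x=1, y=0: formula gives 1, h = 1 ✓
  u=0, v=0, w=0, x=1, y=1: formula gives 1, h = 1 ✓
  … (the remaining 28 rows also agree.)
Every row agrees, so the formula is equivalent.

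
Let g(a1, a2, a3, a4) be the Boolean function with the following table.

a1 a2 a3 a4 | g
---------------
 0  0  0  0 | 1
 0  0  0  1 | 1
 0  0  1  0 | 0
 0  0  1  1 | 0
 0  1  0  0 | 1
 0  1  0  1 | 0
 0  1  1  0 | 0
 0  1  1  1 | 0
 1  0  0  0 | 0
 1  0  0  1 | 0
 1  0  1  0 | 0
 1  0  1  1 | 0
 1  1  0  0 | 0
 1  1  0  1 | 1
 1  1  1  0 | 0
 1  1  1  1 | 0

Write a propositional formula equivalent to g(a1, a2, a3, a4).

g(a1, a2, a3, a4) = (((((a1' · a2') · a3') · a4') + (((a1' · a2') · a3') · a4)) + (((a1' · a2) · a3') · a4')) + (((a1 · a2) · a3') · a4)

Collect the rows where g=1 — (0,0,0,0), (0,0,0,1), (0,1,0,0), (1,1,0,1) — and write one minterm per row: ¬a1·¬a2·¬a3·¬a4, ¬a1·¬a2·¬a3·a4, ¬a1·a2·¬a3·¬a4, a1·a2·¬a3·a4. Their union (logical OR) reproduces the table exactly.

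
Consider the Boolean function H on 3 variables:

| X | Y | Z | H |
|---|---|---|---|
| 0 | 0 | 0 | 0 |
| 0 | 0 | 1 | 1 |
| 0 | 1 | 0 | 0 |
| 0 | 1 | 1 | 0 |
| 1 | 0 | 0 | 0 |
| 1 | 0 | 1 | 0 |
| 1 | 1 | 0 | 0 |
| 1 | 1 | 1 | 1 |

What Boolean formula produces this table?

H=1 on 2 inputs: (0,0,1), (1,1,1). Reading each as a conjunction of literals (¬X·¬Y·Z, X·Y·Z) and taking the OR gives the canonical DNF.

H(X, Y, Z) = ((¬X ∧ ¬Y) ∧ Z) ∨ ((X ∧ Y) ∧ Z)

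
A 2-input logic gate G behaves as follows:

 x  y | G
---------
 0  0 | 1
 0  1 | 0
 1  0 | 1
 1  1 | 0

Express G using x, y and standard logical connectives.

The output is the negation of y.

G(x, y) = y'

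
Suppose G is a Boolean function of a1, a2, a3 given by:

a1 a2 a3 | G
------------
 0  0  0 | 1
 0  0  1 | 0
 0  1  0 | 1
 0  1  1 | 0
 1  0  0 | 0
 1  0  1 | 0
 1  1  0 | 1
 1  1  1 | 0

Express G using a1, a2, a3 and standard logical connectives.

G(a1, a2, a3) = (((a1' · a2') · a3') + ((a1' · a2) · a3')) + ((a1 · a2) · a3')

G=1 on 3 inputs: (0,0,0), (0,1,0), (1,1,0). Reading each as a conjunction of literals (¬a1·¬a2·¬a3, ¬a1·a2·¬a3, a1·a2·¬a3) and taking the OR gives the canonical DNF.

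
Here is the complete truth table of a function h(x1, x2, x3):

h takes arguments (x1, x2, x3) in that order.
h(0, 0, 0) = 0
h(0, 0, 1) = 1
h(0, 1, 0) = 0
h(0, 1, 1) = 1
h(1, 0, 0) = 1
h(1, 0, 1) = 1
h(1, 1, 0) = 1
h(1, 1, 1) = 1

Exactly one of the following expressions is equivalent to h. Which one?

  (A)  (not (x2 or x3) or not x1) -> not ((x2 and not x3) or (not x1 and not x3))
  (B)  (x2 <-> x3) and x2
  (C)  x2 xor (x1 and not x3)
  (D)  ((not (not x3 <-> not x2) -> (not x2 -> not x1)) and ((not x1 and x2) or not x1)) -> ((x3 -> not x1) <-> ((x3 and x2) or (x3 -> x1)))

A

(B) fails at (0,0,1): the formula yields 0, h is 1.
(C) fails at (0,0,1): the formula yields 0, h is 1.
(D) fails at (0,0,0): the formula yields 1, h is 0.
That leaves (A). Evaluating it on every row reproduces the table of h exactly.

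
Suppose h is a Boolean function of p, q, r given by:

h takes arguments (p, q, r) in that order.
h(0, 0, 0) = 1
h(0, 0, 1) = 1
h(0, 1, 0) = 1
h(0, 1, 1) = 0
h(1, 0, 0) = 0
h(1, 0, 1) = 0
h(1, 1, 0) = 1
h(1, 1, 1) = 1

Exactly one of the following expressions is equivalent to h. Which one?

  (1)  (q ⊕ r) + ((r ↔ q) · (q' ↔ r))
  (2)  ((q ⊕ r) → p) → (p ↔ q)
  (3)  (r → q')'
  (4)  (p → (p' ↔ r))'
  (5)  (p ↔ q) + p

2

(1): at (0,0,0) it gives 0, but h = 1 — eliminated.
(3): at (0,0,0) it gives 0, but h = 1 — eliminated.
(4): at (0,0,0) it gives 0, but h = 1 — eliminated.
(5): at (0,1,0) it gives 0, but h = 1 — eliminated.
That leaves (2). Evaluating it on every row reproduces the table of h exactly.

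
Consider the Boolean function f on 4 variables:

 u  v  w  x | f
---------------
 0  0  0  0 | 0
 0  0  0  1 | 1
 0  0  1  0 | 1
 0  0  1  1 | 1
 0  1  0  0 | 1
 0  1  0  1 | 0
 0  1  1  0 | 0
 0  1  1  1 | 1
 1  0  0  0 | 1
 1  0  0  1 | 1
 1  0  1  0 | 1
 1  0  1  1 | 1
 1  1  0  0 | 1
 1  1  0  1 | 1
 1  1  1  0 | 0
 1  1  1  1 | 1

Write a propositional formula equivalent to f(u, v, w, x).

f(u, v, w, x) = ¬((((((¬u ∧ ¬v) ∧ ¬w) ∧ ¬x) ∨ (((¬u ∧ v) ∧ ¬w) ∧ x)) ∨ (((¬u ∧ v) ∧ w) ∧ ¬x)) ∨ (((u ∧ v) ∧ w) ∧ ¬x))

There are just 4 zero rows: (0,0,0,0), (0,1,0,1), (0,1,1,0), (1,1,1,0). Their minterms are ¬u·¬v·¬w·¬x, ¬u·v·¬w·x, ¬u·v·w·¬x, u·v·w·¬x; the OR of those covers precisely the 0-outputs, and negating it yields f.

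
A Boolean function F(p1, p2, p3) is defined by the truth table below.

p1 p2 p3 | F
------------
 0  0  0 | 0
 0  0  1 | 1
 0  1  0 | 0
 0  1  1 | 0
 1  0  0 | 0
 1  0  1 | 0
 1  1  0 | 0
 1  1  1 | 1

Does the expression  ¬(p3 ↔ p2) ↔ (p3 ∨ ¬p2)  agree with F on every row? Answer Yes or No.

No

Check the formula against F row by row:
  p1=0, p2=0, p3=0: formula gives 0, F = 0 ✓
  p1=0, p2=0, p3=1: formula gives 1, F = 1 ✓
  p1=0, p2=1, p3=0: formula gives 0, F = 0 ✓
  p1=0, p2=1, p3=1: formula gives 0, F = 0 ✓
  p1=1, p2=0, p3=0: formula gives 0, F = 0 ✓
  p1=1, p2=0, p3=1: formula gives 1, but F = 0 ✗
Since they disagree at (1,0,1), the expression is not a correct formula for F.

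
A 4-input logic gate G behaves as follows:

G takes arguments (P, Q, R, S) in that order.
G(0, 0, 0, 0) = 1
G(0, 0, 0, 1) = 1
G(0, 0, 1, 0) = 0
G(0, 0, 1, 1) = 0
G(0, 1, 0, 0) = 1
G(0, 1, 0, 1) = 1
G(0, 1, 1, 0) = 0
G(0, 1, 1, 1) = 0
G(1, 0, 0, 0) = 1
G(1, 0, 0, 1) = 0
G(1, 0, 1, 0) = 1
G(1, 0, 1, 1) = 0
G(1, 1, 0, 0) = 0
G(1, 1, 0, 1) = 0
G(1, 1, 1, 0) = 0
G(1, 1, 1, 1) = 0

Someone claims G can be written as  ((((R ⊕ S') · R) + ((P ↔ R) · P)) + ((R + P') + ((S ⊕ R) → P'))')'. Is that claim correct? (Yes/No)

Check the formula against G row by row:
  P=0, Q=0, R=0, S=0: formula gives 1, G = 1 ✓
  P=0, Q=0, R=0, S=1: formula gives 1, G = 1 ✓
  P=0, Q=0, R=1, S=0: formula gives 1, but G = 0 ✗
A single disagreement suffices: at (0,0,1,0) they differ, so the formula does not compute G.

No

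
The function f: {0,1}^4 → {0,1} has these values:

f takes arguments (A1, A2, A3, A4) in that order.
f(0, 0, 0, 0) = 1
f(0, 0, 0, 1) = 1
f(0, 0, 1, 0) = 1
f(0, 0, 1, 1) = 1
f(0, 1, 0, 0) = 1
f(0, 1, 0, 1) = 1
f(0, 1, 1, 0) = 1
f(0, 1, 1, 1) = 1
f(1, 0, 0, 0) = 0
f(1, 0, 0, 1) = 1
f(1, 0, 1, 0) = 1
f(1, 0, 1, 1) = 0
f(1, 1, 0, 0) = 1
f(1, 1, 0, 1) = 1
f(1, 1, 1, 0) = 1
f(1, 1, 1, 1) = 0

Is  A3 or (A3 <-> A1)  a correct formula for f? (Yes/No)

Evaluate A3 or (A3 <-> A1) on each row and compare to f:
  A1=0, A2=0, A3=0, A4=0: formula gives 1, f = 1 ✓
  A1=0, A2=0, A3=0, A4=1: formula gives 1, f = 1 ✓
  A1=0, A2=0, A3=1, A4=0: formula gives 1, f = 1 ✓
  A1=0, A2=0, A3=1, A4=1: formula gives 1, f = 1 ✓
  …
  A1=1, A2=0, A3=0, A4=1: formula gives 0, but f = 1 ✗
Row (1,0,0,1) is a counterexample, so the formula is not equivalent to f.

No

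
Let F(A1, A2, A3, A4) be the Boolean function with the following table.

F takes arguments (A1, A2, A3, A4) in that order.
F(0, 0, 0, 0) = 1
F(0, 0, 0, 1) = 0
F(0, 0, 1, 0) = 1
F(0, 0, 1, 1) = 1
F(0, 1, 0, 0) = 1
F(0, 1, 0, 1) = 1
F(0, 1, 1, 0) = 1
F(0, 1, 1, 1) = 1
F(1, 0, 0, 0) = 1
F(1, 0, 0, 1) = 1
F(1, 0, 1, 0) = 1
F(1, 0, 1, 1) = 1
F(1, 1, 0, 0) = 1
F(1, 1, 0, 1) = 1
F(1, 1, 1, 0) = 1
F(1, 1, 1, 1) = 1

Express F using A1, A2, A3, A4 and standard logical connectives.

F(A1, A2, A3, A4) = ¬(((¬A1 ∧ ¬A2) ∧ ¬A3) ∧ A4)

Only row (0,0,0,1) gives 0. So F is 1 everywhere except there — the complement of the minterm ¬A1·¬A2·¬A3·A4.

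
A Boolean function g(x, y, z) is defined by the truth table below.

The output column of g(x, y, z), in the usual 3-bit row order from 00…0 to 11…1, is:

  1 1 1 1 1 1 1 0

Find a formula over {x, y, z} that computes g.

g(x, y, z) = not ((x and y) and z)

The output is 0 only when every input is 1 — NAND of all inputs.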